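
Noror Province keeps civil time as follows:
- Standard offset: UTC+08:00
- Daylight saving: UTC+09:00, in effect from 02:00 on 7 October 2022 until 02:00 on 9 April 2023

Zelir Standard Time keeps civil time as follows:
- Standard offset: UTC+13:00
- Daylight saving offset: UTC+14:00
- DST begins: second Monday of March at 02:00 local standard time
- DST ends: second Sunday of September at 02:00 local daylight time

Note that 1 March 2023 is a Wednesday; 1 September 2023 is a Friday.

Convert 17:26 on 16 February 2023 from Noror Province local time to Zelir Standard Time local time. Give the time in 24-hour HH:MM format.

Daylight saving runs 7 October 2022 – 9 April 2023; 16 February 2023 is inside that window, so Noror Province is at UTC+09:00.
17:26 Noror Province − 9h = 08:26 UTC.
1 March 2023 is a Wednesday, so the first Monday is March 6 and the second is March 13.
1 September 2023 is a Friday, so the first Sunday is September 3 and the second is September 10.
At the standard offset (UTC+13:00), 08:26 UTC + 13h = 21:26 Zelir Standard Time standard time.
The standard-time date in Zelir Standard Time, 16 February 2023, does not fall between 13 March and 10 September, so daylight saving is not in effect and Zelir Standard Time is at UTC+13:00.
08:26 UTC + 13h = 21:26 Zelir Standard Time.

21:26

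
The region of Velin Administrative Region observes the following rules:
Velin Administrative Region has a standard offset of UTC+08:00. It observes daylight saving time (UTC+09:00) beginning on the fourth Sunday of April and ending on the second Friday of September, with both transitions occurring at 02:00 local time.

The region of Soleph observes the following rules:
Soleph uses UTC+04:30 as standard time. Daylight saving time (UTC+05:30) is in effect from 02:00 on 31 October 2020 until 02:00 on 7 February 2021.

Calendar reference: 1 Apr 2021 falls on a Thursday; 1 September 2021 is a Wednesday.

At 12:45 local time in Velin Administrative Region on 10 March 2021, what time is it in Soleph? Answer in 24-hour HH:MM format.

1 April 2021 is a Thursday, so the first Sunday is April 4 and the fourth is April 25.
1 September 2021 is a Wednesday, so the first Friday is September 3 and the second is September 10.
10 March 2021 is outside the daylight-saving period (25 April – 10 September), so Velin Administrative Region is on standard time, UTC+08:00.
12:45 Velin Administrative Region − 8h = 04:45 UTC.
At the standard offset (UTC+04:30), 04:45 UTC + 4h30m = 09:15 Soleph standard time.
The standard-time date in Soleph, 10 March 2021, is outside the daylight-saving period (31 October 2020 – 7 February 2021), so Soleph is on standard time, UTC+04:30.
04:45 UTC + 4h30m = 09:15 Soleph.

09:15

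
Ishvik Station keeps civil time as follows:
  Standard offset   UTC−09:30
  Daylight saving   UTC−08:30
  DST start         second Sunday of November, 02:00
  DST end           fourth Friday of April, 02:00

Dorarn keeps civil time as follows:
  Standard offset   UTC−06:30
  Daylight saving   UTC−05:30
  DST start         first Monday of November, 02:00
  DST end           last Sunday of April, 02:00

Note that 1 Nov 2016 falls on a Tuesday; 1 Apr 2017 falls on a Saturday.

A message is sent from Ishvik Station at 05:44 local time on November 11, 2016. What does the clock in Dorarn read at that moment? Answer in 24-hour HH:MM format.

1 November 2016 is a Tuesday, so the first Sunday is November 6 and the second is November 13.
1 April 2017 is a Saturday, so the first Friday is April 7 and the fourth is April 28.
November 11, 2016 is outside the daylight-saving period (13 November 2016 – 28 April 2017), so Ishvik Station is on standard time, UTC−09:30.
05:44 Ishvik Station + 9h30m = 15:14 UTC.
1 November 2016 is a Tuesday, so the first Monday is November 7.
1 April 2017 is a Saturday, so Sundays fall on 2, 9, 16, 23, 30; the last is April 30.
At the standard offset (UTC−06:30), 15:14 UTC − 6h30m = 08:44 Dorarn standard time.
The standard-time date in Dorarn, November 11, 2016, lies within the daylight-saving period (7 November 2016 – 30 April 2017), so Dorarn is on daylight time, UTC−05:30.
15:14 UTC − 5h30m = 09:44 Dorarn.

09:44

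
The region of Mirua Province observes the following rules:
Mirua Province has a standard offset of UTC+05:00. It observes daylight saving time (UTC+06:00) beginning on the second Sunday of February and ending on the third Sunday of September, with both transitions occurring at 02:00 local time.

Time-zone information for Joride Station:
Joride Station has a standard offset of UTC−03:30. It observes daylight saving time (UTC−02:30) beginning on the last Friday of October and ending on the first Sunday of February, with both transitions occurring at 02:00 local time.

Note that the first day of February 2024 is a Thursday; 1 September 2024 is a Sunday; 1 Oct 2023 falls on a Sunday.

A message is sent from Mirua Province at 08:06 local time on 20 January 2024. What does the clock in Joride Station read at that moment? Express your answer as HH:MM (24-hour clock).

1 February 2024 is a Thursday, so the first Sunday is February 4 and the second is February 11.
1 September 2024 is a Sunday, so the first Sunday is September 1 and the third is September 15.
20 January 2024 is outside the daylight-saving period (11 February – 15 September), so Mirua Province is on standard time, UTC+05:00.
08:06 Mirua Province − 5h = 03:06 UTC.
1 October 2023 is a Sunday, so Fridays fall on 6, 13, 20, 27; the last is October 27.
1 February 2024 is a Thursday, so the first Sunday is February 4.
At the standard offset (UTC−03:30), 03:06 UTC − 3h30m = 23:36 Joride Station standard time (rolling into the previous day, 19 January 2024).
The standard-time date in Joride Station, 19 January 2024, falls between 27 October 2023 and 4 February 2024, so daylight saving is in effect and Joride Station is at UTC−02:30.
03:06 UTC − 2h30m = 00:36 Joride Station.

00:36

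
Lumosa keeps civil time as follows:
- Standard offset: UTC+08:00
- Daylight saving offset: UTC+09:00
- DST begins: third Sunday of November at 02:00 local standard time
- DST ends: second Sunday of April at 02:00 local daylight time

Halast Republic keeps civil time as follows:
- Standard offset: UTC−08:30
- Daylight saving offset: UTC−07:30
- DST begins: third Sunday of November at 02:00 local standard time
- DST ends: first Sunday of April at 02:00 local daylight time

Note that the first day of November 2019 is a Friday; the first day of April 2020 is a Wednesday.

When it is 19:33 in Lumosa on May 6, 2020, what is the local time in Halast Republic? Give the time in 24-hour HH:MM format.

1 November 2019 is a Friday, so the first Sunday is November 3 and the third is November 17.
1 April 2020 is a Wednesday, so the first Sunday is April 5 and the second is April 12.
Daylight saving runs 17 November 2019 – 12 April 2020; May 6, 2020 is outside that window, so Lumosa is on standard time at UTC+08:00.
19:33 Lumosa − 8h = 11:33 UTC.
1 November 2019 is a Friday, so the first Sunday is November 3 and the third is November 17.
1 April 2020 is a Wednesday, so the first Sunday is April 5.
At the standard offset (UTC−08:30), 11:33 UTC − 8h30m = 03:03 Halast Republic standard time.
Daylight saving runs 17 November 2019 – 5 April 2020; the standard-time date in Halast Republic, May 6, 2020, is outside that window, so Halast Republic is on standard time at UTC−08:30.
11:33 UTC − 8h30m = 03:03 Halast Republic.

03:03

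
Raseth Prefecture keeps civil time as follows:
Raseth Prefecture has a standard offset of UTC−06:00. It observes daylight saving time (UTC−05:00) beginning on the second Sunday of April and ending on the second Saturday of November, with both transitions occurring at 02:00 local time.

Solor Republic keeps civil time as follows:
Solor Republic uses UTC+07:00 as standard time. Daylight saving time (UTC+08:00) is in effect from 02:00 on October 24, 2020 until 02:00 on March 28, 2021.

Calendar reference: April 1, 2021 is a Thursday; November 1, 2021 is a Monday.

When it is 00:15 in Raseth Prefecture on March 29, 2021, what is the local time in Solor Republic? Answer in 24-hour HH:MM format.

1 April 2021 is a Thursday, so the first Sunday is April 4 and the second is April 11.
1 November 2021 is a Monday, so the first Saturday is November 6 and the second is November 13.
Daylight saving runs 11 April – 13 November; March 29, 2021 is outside that window, so Raseth Prefecture is on standard time at UTC−06:00.
00:15 Raseth Prefecture + 6h = 06:15 UTC.
At the standard offset (UTC+07:00), 06:15 UTC + 7h = 13:15 Solor Republic standard time.
The standard-time date in Solor Republic, March 29, 2021, is outside the daylight-saving period (24 October 2020 – 28 March 2021), so Solor Republic is on standard time, UTC+07:00.
06:15 UTC + 7h = 13:15 Solor Republic.

13:15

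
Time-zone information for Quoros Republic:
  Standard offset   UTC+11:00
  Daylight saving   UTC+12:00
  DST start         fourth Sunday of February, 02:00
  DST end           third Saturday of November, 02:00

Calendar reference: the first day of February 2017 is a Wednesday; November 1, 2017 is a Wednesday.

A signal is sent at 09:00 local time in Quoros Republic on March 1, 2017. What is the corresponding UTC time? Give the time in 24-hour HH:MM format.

21:00

1 February 2017 is a Wednesday, so the first Sunday is February 5 and the fourth is February 26.
1 November 2017 is a Wednesday, so the first Saturday is November 4 and the third is November 18.
March 1, 2017 lies within the daylight-saving period (26 February – 18 November), so Quoros Republic is on daylight time, UTC+12:00.
09:00 local − 12h = 21:00 UTC (rolling into the previous day, 28 February 2017).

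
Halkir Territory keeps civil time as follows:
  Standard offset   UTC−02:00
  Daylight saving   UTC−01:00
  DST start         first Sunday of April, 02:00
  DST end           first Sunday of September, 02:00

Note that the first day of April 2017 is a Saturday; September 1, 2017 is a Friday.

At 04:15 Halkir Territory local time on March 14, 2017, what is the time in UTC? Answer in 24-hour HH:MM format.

06:15

1 April 2017 is a Saturday, so the first Sunday is April 2.
1 September 2017 is a Friday, so the first Sunday is September 3.
March 14, 2017 does not fall between 2 April and 3 September, so daylight saving is not in effect and Halkir Territory is at UTC−02:00.
04:15 local + 2h = 06:15 UTC.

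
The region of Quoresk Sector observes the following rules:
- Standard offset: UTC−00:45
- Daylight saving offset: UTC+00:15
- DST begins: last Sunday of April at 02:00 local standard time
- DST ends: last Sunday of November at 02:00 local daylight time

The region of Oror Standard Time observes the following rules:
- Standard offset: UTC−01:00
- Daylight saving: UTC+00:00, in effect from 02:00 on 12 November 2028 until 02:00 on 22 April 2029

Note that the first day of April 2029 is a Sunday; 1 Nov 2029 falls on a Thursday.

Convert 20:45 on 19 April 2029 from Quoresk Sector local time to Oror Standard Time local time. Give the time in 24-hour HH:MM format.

21:30

1 April 2029 is a Sunday, so Sundays fall on 1, 8, 15, 22, 29; the last is April 29.
1 November 2029 is a Thursday, so Sundays fall on 4, 11, 18, 25; the last is November 25.
19 April 2029 is outside the daylight-saving period (29 April – 25 November), so Quoresk Sector is on standard time, UTC−00:45.
20:45 Quoresk Sector + 0h45m = 21:30 UTC.
At the standard offset (UTC−01:00), 21:30 UTC − 1h = 20:30 Oror Standard Time standard time.
The standard-time date in Oror Standard Time, 19 April 2029, falls between 12 November 2028 and 22 April 2029, so daylight saving is in effect and Oror Standard Time is at UTC+00:00.
21:30 UTC + 0h = 21:30 Oror Standard Time.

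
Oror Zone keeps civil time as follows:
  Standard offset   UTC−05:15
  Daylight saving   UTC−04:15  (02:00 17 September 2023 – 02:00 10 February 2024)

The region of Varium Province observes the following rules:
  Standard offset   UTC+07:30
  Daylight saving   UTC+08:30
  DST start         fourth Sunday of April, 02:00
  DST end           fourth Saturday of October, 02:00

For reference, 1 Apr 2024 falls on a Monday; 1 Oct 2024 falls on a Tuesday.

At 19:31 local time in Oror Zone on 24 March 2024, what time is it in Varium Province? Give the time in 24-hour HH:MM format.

08:16

Daylight saving runs 17 September 2023 – 10 February 2024; 24 March 2024 is outside that window, so Oror Zone is on standard time at UTC−05:15.
19:31 Oror Zone + 5h15m = 00:46 UTC (rolling into the next day, 25 March 2024).
1 April 2024 is a Monday, so the first Sunday is April 7 and the fourth is April 28.
1 October 2024 is a Tuesday, so the first Saturday is October 5 and the fourth is October 26.
At the standard offset (UTC+07:30), 00:46 UTC + 7h30m = 08:16 Varium Province standard time.
The standard-time date in Varium Province, 25 March 2024, does not fall between 28 April and 26 October, so daylight saving is not in effect and Varium Province is at UTC+07:30.
00:46 UTC + 7h30m = 08:16 Varium Province.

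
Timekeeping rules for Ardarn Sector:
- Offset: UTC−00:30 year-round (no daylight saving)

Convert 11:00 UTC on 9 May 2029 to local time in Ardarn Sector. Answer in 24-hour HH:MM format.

10:30

Ardarn Sector has no daylight saving, so its offset is UTC−00:30 year-round.
11:00 UTC − 0h30m = 10:30 local.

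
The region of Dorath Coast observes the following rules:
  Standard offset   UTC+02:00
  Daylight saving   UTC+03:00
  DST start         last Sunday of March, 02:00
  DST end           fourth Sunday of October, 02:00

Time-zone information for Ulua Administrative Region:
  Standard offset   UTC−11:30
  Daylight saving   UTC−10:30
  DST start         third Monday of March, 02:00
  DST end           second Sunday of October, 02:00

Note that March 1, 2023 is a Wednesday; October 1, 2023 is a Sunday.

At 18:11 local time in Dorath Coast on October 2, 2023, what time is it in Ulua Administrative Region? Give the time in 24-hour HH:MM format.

04:41

1 March 2023 is a Wednesday, so Sundays fall on 5, 12, 19, 26; the last is March 26.
1 October 2023 is a Sunday, so the first Sunday is October 1 and the fourth is October 22.
October 2, 2023 lies within the daylight-saving period (26 March – 22 October), so Dorath Coast is on daylight time, UTC+03:00.
18:11 Dorath Coast − 3h = 15:11 UTC.
1 March 2023 is a Wednesday, so the first Monday is March 6 and the third is March 20.
1 October 2023 is a Sunday, so the first Sunday is October 1 and the second is October 8.
At the standard offset (UTC−11:30), 15:11 UTC − 11h30m = 03:41 Ulua Administrative Region standard time.
Daylight saving runs 20 March – 8 October; the standard-time date in Ulua Administrative Region, October 2, 2023, is inside that window, so Ulua Administrative Region is at UTC−10:30.
15:11 UTC − 10h30m = 04:41 Ulua Administrative Region.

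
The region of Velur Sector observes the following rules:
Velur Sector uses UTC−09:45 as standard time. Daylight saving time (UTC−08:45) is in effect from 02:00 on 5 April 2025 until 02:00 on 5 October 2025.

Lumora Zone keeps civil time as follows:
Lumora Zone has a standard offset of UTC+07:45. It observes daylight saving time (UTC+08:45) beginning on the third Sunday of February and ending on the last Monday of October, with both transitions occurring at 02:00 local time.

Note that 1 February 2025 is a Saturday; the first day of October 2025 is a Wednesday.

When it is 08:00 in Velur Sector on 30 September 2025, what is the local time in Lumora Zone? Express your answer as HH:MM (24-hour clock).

30 September 2025 falls between 5 April and 5 October, so daylight saving is in effect and Velur Sector is at UTC−08:45.
08:00 Velur Sector + 8h45m = 16:45 UTC.
1 February 2025 is a Saturday, so the first Sunday is February 2 and the third is February 16.
1 October 2025 is a Wednesday, so Mondays fall on 6, 13, 20, 27; the last is October 27.
At the standard offset (UTC+07:45), 16:45 UTC + 7h45m = 00:30 Lumora Zone standard time (rolling into the next day, 1 October 2025).
Daylight saving runs 16 February – 27 October; the standard-time date in Lumora Zone, 1 October 2025, is inside that window, so Lumora Zone is at UTC+08:45.
16:45 UTC + 8h45m = 01:30 Lumora Zone (rolling into the next day, 1 October 2025).

01:30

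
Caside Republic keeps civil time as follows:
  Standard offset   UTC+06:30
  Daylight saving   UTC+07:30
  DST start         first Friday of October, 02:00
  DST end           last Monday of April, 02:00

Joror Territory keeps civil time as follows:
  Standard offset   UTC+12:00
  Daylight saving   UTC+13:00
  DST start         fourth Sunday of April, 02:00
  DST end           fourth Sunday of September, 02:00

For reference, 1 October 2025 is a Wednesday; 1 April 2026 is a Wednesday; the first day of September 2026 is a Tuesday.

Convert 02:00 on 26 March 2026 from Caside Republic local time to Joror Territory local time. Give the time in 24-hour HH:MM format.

1 October 2025 is a Wednesday, so the first Friday is October 3.
1 April 2026 is a Wednesday, so Mondays fall on 6, 13, 20, 27; the last is April 27.
26 March 2026 lies within the daylight-saving period (3 October 2025 – 27 April 2026), so Caside Republic is on daylight time, UTC+07:30.
02:00 Caside Republic − 7h30m = 18:30 UTC (rolling into the previous day, 25 March 2026).
1 April 2026 is a Wednesday, so the first Sunday is April 5 and the fourth is April 26.
1 September 2026 is a Tuesday, so the first Sunday is September 6 and the fourth is September 27.
At the standard offset (UTC+12:00), 18:30 UTC + 12h = 06:30 Joror Territory standard time (rolling into the next day, 26 March 2026).
The standard-time date in Joror Territory, 26 March 2026, is outside the daylight-saving period (26 April – 27 September), so Joror Territory is on standard time, UTC+12:00.
18:30 UTC + 12h = 06:30 Joror Territory (rolling into the next day, 26 March 2026).

06:30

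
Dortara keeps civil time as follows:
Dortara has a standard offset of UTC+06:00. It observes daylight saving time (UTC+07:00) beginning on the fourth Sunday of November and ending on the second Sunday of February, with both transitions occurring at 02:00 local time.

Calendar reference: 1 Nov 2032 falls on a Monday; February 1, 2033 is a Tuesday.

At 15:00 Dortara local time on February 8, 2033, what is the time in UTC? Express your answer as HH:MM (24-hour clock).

08:00

1 November 2032 is a Monday, so the first Sunday is November 7 and the fourth is November 28.
1 February 2033 is a Tuesday, so the first Sunday is February 6 and the second is February 13.
February 8, 2033 falls between 28 November 2032 and 13 February 2033, so daylight saving is in effect and Dortara is at UTC+07:00.
15:00 local − 7h = 08:00 UTC.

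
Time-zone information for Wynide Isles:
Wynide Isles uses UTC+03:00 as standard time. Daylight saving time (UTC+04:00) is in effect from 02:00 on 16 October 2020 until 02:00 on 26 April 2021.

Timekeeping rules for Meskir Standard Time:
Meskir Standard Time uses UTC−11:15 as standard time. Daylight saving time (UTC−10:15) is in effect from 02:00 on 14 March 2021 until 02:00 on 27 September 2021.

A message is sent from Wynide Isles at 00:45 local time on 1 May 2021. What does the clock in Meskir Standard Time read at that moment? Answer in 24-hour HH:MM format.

Daylight saving runs 16 October 2020 – 26 April 2021; 1 May 2021 is outside that window, so Wynide Isles is on standard time at UTC+03:00.
00:45 Wynide Isles − 3h = 21:45 UTC (rolling into the previous day, 30 April 2021).
At the standard offset (UTC−11:15), 21:45 UTC − 11h15m = 10:30 Meskir Standard Time standard time.
The standard-time date in Meskir Standard Time, 30 April 2021, falls between 14 March and 27 September, so daylight saving is in effect and Meskir Standard Time is at UTC−10:15.
21:45 UTC − 10h15m = 11:30 Meskir Standard Time.

11:30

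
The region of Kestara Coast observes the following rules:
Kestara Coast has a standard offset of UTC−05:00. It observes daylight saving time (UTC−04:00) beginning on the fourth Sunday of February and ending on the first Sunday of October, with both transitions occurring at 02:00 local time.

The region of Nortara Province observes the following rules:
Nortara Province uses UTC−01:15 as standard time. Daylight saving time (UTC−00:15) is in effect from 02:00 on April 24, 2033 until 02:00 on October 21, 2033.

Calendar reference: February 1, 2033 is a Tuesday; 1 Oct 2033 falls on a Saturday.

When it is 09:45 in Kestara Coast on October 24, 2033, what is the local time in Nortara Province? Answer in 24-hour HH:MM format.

13:30

1 February 2033 is a Tuesday, so the first Sunday is February 6 and the fourth is February 27.
1 October 2033 is a Saturday, so the first Sunday is October 2.
Daylight saving runs 27 February – 2 October; October 24, 2033 is outside that window, so Kestara Coast is on standard time at UTC−05:00.
09:45 Kestara Coast + 5h = 14:45 UTC.
At the standard offset (UTC−01:15), 14:45 UTC − 1h15m = 13:30 Nortara Province standard time.
Daylight saving runs 24 April – 21 October; the standard-time date in Nortara Province, October 24, 2033, is outside that window, so Nortara Province is on standard time at UTC−01:15.
14:45 UTC − 1h15m = 13:30 Nortara Province.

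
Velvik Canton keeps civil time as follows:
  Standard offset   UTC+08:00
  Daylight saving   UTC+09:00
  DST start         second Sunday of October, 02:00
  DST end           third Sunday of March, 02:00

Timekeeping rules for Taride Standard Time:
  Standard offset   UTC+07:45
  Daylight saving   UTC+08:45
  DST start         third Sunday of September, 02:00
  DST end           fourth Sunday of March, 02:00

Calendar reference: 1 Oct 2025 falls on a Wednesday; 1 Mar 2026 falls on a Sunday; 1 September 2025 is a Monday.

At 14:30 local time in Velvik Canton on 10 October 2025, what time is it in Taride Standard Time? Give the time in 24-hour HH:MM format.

1 October 2025 is a Wednesday, so the first Sunday is October 5 and the second is October 12.
1 March 2026 is a Sunday, so the first Sunday is March 1 and the third is March 15.
10 October 2025 is outside the daylight-saving period (12 October 2025 – 15 March 2026), so Velvik Canton is on standard time, UTC+08:00.
14:30 Velvik Canton − 8h = 06:30 UTC.
1 September 2025 is a Monday, so the first Sunday is September 7 and the third is September 21.
1 March 2026 is a Sunday, so the first Sunday is March 1 and the fourth is March 22.
At the standard offset (UTC+07:45), 06:30 UTC + 7h45m = 14:15 Taride Standard Time standard time.
Daylight saving runs 21 September 2025 – 22 March 2026; the standard-time date in Taride Standard Time, 10 October 2025, is inside that window, so Taride Standard Time is at UTC+08:45.
06:30 UTC + 8h45m = 15:15 Taride Standard Time.

15:15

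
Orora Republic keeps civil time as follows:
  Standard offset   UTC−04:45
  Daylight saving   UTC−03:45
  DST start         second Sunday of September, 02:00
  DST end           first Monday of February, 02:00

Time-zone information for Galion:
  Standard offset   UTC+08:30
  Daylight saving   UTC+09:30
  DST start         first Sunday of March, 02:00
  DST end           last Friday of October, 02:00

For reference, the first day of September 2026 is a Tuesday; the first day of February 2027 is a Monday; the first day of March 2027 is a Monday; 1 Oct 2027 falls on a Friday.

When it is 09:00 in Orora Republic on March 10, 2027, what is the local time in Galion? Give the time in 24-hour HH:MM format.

23:15

1 September 2026 is a Tuesday, so the first Sunday is September 6 and the second is September 13.
1 February 2027 is a Monday, so the first Monday is February 1.
Daylight saving runs 13 September 2026 – 1 February 2027; March 10, 2027 is outside that window, so Orora Republic is on standard time at UTC−04:45.
09:00 Orora Republic + 4h45m = 13:45 UTC.
1 March 2027 is a Monday, so the first Sunday is March 7.
1 October 2027 is a Friday, so Fridays fall on 1, 8, 15, 22, 29; the last is October 29.
At the standard offset (UTC+08:30), 13:45 UTC + 8h30m = 22:15 Galion standard time.
The standard-time date in Galion, March 10, 2027, falls between 7 March and 29 October, so daylight saving is in effect and Galion is at UTC+09:30.
13:45 UTC + 9h30m = 23:15 Galion.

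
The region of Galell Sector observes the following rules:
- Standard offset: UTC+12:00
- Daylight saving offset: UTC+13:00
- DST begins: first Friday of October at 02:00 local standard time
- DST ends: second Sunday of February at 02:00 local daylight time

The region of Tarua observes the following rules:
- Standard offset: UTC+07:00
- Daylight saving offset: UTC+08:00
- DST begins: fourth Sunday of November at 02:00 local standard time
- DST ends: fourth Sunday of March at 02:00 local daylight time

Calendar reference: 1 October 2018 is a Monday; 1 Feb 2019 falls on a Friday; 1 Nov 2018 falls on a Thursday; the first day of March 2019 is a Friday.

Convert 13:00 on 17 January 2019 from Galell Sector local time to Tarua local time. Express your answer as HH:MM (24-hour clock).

1 October 2018 is a Monday, so the first Friday is October 5.
1 February 2019 is a Friday, so the first Sunday is February 3 and the second is February 10.
17 January 2019 lies within the daylight-saving period (5 October 2018 – 10 February 2019), so Galell Sector is on daylight time, UTC+13:00.
13:00 Galell Sector − 13h = 00:00 UTC.
1 November 2018 is a Thursday, so the first Sunday is November 4 and the fourth is November 25.
1 March 2019 is a Friday, so the first Sunday is March 3 and the fourth is March 24.
At the standard offset (UTC+07:00), 00:00 UTC + 7h = 07:00 Tarua standard time.
The standard-time date in Tarua, 17 January 2019, falls between 25 November 2018 and 24 March 2019, so daylight saving is in effect and Tarua is at UTC+08:00.
00:00 UTC + 8h = 08:00 Tarua.

08:00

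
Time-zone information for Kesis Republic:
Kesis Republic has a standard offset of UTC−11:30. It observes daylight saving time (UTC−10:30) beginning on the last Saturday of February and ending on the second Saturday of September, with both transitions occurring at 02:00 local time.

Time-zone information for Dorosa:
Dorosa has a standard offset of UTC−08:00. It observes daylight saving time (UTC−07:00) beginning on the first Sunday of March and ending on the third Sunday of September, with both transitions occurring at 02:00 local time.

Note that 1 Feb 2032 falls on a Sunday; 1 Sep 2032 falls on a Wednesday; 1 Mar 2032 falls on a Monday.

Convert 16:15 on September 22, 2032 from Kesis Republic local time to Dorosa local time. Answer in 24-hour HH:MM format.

1 February 2032 is a Sunday, so Saturdays fall on 7, 14, 21, 28; the last is February 28.
1 September 2032 is a Wednesday, so the first Saturday is September 4 and the second is September 11.
September 22, 2032 does not fall between 28 February and 11 September, so daylight saving is not in effect and Kesis Republic is at UTC−11:30.
16:15 Kesis Republic + 11h30m = 03:45 UTC (rolling into the next day, 23 September 2032).
1 March 2032 is a Monday, so the first Sunday is March 7.
1 September 2032 is a Wednesday, so the first Sunday is September 5 and the third is September 19.
At the standard offset (UTC−08:00), 03:45 UTC − 8h = 19:45 Dorosa standard time (rolling into the previous day, 22 September 2032).
Daylight saving runs 7 March – 19 September; the standard-time date in Dorosa, September 22, 2032, is outside that window, so Dorosa is on standard time at UTC−08:00.
03:45 UTC − 8h = 19:45 Dorosa (rolling into the previous day, 22 September 2032).

19:45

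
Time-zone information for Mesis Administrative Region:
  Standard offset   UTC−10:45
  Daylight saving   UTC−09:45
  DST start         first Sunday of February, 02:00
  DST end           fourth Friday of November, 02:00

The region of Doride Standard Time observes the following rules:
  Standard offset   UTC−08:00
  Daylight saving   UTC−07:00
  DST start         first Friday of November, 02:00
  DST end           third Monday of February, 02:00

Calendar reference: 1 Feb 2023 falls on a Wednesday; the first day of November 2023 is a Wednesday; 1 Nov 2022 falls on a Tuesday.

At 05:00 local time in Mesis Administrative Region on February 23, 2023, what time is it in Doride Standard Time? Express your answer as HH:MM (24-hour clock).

1 February 2023 is a Wednesday, so the first Sunday is February 5.
1 November 2023 is a Wednesday, so the first Friday is November 3 and the fourth is November 24.
February 23, 2023 lies within the daylight-saving period (5 February – 24 November), so Mesis Administrative Region is on daylight time, UTC−09:45.
05:00 Mesis Administrative Region + 9h45m = 14:45 UTC.
1 November 2022 is a Tuesday, so the first Friday is November 4.
1 February 2023 is a Wednesday, so the first Monday is February 6 and the third is February 20.
At the standard offset (UTC−08:00), 14:45 UTC − 8h = 06:45 Doride Standard Time standard time.
The standard-time date in Doride Standard Time, February 23, 2023, does not fall between 4 November 2022 and 20 February 2023, so daylight saving is not in effect and Doride Standard Time is at UTC−08:00.
14:45 UTC − 8h = 06:45 Doride Standard Time.

06:45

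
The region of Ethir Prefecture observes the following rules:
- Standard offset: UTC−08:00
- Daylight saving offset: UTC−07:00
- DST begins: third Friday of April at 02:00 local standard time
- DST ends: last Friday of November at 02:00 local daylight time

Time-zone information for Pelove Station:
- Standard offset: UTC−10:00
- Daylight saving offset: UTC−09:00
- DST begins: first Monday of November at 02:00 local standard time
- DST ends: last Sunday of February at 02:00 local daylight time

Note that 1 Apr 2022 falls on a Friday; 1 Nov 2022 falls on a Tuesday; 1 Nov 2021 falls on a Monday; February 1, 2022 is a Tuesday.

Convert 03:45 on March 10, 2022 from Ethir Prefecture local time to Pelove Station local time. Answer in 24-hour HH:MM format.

1 April 2022 is a Friday, so the first Friday is April 1 and the third is April 15.
1 November 2022 is a Tuesday, so Fridays fall on 4, 11, 18, 25; the last is November 25.
March 10, 2022 is outside the daylight-saving period (15 April – 25 November), so Ethir Prefecture is on standard time, UTC−08:00.
03:45 Ethir Prefecture + 8h = 11:45 UTC.
1 November 2021 is a Monday, so the first Monday is November 1.
1 February 2022 is a Tuesday, so Sundays fall on 6, 13, 20, 27; the last is February 27.
At the standard offset (UTC−10:00), 11:45 UTC − 10h = 01:45 Pelove Station standard time.
The standard-time date in Pelove Station, March 10, 2022, is outside the daylight-saving period (1 November 2021 – 27 February 2022), so Pelove Station is on standard time, UTC−10:00.
11:45 UTC − 10h = 01:45 Pelove Station.

01:45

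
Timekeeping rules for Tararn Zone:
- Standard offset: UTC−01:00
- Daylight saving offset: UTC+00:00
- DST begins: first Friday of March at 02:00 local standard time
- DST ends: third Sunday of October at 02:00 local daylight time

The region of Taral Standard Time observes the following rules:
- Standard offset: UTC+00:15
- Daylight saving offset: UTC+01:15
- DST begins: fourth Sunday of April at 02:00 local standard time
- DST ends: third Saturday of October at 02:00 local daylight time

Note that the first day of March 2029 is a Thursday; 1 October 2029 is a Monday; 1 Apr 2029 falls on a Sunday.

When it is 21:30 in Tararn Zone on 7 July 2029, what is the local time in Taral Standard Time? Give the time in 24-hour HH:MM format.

22:45

1 March 2029 is a Thursday, so the first Friday is March 2.
1 October 2029 is a Monday, so the first Sunday is October 7 and the third is October 21.
7 July 2029 falls between 2 March and 21 October, so daylight saving is in effect and Tararn Zone is at UTC+00:00.
21:30 Tararn Zone − 0h = 21:30 UTC.
1 April 2029 is a Sunday, so the first Sunday is April 1 and the fourth is April 22.
1 October 2029 is a Monday, so the first Saturday is October 6 and the third is October 20.
At the standard offset (UTC+00:15), 21:30 UTC + 0h15m = 21:45 Taral Standard Time standard time.
The standard-time date in Taral Standard Time, 7 July 2029, lies within the daylight-saving period (22 April – 20 October), so Taral Standard Time is on daylight time, UTC+01:15.
21:30 UTC + 1h15m = 22:45 Taral Standard Time.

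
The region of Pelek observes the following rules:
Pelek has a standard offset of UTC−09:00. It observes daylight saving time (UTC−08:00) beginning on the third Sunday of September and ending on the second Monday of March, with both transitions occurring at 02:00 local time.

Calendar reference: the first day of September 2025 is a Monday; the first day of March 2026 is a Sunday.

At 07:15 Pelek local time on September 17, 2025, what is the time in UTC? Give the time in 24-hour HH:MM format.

1 September 2025 is a Monday, so the first Sunday is September 7 and the third is September 21.
1 March 2026 is a Sunday, so the first Monday is March 2 and the second is March 9.
Daylight saving runs 21 September 2025 – 9 March 2026; September 17, 2025 is outside that window, so Pelek is on standard time at UTC−09:00.
07:15 local + 9h = 16:15 UTC.

16:15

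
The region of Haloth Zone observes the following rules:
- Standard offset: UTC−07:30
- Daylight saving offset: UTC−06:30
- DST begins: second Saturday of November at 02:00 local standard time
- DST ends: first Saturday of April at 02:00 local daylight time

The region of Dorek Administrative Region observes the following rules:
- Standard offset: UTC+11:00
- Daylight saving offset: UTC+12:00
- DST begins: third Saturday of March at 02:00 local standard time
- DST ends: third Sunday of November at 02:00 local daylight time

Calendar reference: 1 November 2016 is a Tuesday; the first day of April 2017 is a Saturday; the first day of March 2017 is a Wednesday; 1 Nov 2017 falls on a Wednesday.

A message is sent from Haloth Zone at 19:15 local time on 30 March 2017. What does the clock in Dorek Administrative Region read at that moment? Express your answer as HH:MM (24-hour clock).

13:45

1 November 2016 is a Tuesday, so the first Saturday is November 5 and the second is November 12.
1 April 2017 is a Saturday, so the first Saturday is April 1.
30 March 2017 lies within the daylight-saving period (12 November 2016 – 1 April 2017), so Haloth Zone is on daylight time, UTC−06:30.
19:15 Haloth Zone + 6h30m = 01:45 UTC (rolling into the next day, 31 March 2017).
1 March 2017 is a Wednesday, so the first Saturday is March 4 and the third is March 18.
1 November 2017 is a Wednesday, so the first Sunday is November 5 and the third is November 19.
At the standard offset (UTC+11:00), 01:45 UTC + 11h = 12:45 Dorek Administrative Region standard time.
The standard-time date in Dorek Administrative Region, 31 March 2017, lies within the daylight-saving period (18 March – 19 November), so Dorek Administrative Region is on daylight time, UTC+12:00.
01:45 UTC + 12h = 13:45 Dorek Administrative Region.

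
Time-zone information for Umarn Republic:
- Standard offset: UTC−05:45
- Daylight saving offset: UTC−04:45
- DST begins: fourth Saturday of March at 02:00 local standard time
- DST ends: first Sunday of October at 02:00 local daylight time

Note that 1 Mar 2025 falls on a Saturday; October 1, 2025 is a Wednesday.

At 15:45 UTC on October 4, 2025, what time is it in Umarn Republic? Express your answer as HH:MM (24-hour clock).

1 March 2025 is a Saturday, so the first Saturday is March 1 and the fourth is March 22.
1 October 2025 is a Wednesday, so the first Sunday is October 5.
At the standard offset (UTC−05:45), 15:45 UTC − 5h45m = 10:00 Umarn Republic standard time.
Daylight saving runs 22 March – 5 October; the standard-time date in Umarn Republic, October 4, 2025, is inside that window, so Umarn Republic is at UTC−04:45.
15:45 UTC − 4h45m = 11:00 local.

11:00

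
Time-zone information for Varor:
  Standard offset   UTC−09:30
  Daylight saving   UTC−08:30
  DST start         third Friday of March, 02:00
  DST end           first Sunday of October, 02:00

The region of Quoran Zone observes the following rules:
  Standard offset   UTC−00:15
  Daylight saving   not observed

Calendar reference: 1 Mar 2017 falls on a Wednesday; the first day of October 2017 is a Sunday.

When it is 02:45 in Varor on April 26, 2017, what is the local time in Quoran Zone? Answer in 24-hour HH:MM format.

11:00

1 March 2017 is a Wednesday, so the first Friday is March 3 and the third is March 17.
1 October 2017 is a Sunday, so the first Sunday is October 1.
April 26, 2017 falls between 17 March and 1 October, so daylight saving is in effect and Varor is at UTC−08:30.
02:45 Varor + 8h30m = 11:15 UTC.
Quoran Zone stays on UTC−00:15 all year.
11:15 UTC − 0h15m = 11:00 Quoran Zone.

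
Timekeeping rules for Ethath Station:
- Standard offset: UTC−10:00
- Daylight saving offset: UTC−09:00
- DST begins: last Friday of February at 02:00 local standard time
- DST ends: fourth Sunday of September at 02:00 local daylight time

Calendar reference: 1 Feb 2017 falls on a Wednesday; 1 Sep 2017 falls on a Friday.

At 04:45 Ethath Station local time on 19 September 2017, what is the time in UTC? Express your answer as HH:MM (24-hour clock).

1 February 2017 is a Wednesday, so Fridays fall on 3, 10, 17, 24; the last is February 24.
1 September 2017 is a Friday, so the first Sunday is September 3 and the fourth is September 24.
19 September 2017 lies within the daylight-saving period (24 February – 24 September), so Ethath Station is on daylight time, UTC−09:00.
04:45 local + 9h = 13:45 UTC.

13:45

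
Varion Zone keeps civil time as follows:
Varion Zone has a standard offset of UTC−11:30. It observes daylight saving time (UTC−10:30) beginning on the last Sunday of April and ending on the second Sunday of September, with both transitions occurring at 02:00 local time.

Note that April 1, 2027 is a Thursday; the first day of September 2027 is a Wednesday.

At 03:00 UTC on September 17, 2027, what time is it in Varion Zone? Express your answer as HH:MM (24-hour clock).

1 April 2027 is a Thursday, so Sundays fall on 4, 11, 18, 25; the last is April 25.
1 September 2027 is a Wednesday, so the first Sunday is September 5 and the second is September 12.
At the standard offset (UTC−11:30), 03:00 UTC − 11h30m = 15:30 Varion Zone standard time (rolling into the previous day, 16 September 2027).
Daylight saving runs 25 April – 12 September; the standard-time date in Varion Zone, September 16, 2027, is outside that window, so Varion Zone is on standard time at UTC−11:30.
03:00 UTC − 11h30m = 15:30 local (rolling into the previous day, 16 September 2027).

15:30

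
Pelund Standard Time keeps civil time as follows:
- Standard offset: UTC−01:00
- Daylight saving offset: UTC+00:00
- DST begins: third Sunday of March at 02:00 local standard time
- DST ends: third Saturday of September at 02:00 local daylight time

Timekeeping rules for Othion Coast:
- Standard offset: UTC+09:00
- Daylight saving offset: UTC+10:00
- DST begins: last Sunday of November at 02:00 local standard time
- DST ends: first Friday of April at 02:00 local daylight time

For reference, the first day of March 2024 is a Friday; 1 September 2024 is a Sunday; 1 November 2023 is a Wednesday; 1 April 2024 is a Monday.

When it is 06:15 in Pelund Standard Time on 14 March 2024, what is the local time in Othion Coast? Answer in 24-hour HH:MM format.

1 March 2024 is a Friday, so the first Sunday is March 3 and the third is March 17.
1 September 2024 is a Sunday, so the first Saturday is September 7 and the third is September 21.
14 March 2024 is outside the daylight-saving period (17 March – 21 September), so Pelund Standard Time is on standard time, UTC−01:00.
06:15 Pelund Standard Time + 1h = 07:15 UTC.
1 November 2023 is a Wednesday, so Sundays fall on 5, 12, 19, 26; the last is November 26.
1 April 2024 is a Monday, so the first Friday is April 5.
At the standard offset (UTC+09:00), 07:15 UTC + 9h = 16:15 Othion Coast standard time.
The standard-time date in Othion Coast, 14 March 2024, falls between 26 November 2023 and 5 April 2024, so daylight saving is in effect and Othion Coast is at UTC+10:00.
07:15 UTC + 10h = 17:15 Othion Coast.

17:15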